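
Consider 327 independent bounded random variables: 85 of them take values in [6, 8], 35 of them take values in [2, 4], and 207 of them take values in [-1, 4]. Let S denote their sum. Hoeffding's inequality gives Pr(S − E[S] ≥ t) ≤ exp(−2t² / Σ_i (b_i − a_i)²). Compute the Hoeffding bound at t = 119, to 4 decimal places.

0.0067

Σ(b_i − a_i)² = 85·2² + 35·2² + 207·5² = 5655.
Exponent = 2·119² / 5655 = 5.00831.
Bound = exp(−5.00831) = 0.00668.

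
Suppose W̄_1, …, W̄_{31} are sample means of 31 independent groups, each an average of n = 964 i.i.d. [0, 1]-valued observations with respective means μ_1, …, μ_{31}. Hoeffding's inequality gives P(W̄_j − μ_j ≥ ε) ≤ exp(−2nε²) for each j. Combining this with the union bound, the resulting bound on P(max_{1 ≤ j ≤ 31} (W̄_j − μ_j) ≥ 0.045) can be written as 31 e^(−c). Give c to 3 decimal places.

3.904

Union bound over the 31 events: P(max_{1 ≤ j ≤ 31} (W̄_j − μ_j) ≥ 0.045) ≤ 31·exp(−2nε²) = 31 exp(−2·964·0.045²).
So c = 2·964·0.045² = 3.9042.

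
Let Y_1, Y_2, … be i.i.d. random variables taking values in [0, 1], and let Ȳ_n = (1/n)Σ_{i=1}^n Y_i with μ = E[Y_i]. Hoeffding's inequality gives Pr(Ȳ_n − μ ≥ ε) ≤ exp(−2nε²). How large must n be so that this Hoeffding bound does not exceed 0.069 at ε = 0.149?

Require exp(−2nε²) ≤ 0.069, i.e. 2nε² ≥ ln(1/0.069) = 2.673649.
So n ≥ 2.673649 / (2·0.149²) = 60.215.
The smallest integer n is 61.

61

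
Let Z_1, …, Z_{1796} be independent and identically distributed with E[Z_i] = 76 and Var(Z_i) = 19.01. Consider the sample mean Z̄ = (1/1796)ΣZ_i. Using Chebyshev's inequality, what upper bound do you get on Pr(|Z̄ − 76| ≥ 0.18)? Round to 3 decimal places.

0.327

Var(Z̄) = Var(Z_i)/n = 19.01/1796 = 0.010585.
Chebyshev: Pr(|Z̄ − 76| ≥ 0.18) ≤ Var(Z̄)/(0.18)² = 19.01/(1796·0.18²) = 0.3267.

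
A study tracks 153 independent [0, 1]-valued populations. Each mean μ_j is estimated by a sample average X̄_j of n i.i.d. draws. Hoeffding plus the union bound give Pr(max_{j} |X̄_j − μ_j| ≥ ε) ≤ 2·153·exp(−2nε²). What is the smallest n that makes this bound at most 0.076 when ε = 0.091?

Need 2·153·exp(−2nε²) ≤ 0.076, i.e. exp(−2nε²) ≤ 0.076/306.
So 2nε² ≥ ln(306/0.076) = 8.300607.
Hence n ≥ 8.300607/(2·0.091²) = 501.184.
The smallest integer n is 502.

502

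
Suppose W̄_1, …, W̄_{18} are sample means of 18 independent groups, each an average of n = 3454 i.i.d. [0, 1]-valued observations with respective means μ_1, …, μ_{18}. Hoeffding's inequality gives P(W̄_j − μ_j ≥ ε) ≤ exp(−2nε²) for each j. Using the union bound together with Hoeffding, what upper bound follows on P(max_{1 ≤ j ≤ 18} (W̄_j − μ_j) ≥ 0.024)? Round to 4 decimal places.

0.3367

Per-experiment Hoeffding bound: exp(−2·3454·0.024²) = exp(−3.97901) = 0.018704.
Union bound over 18 events: 18·0.018704 = 0.33668.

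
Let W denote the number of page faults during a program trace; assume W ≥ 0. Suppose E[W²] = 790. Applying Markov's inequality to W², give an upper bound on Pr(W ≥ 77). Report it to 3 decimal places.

Since W ≥ 0, the event {W ≥ 77} is the same as {W² ≥ 5929}.
Markov's inequality applied to W² gives Pr(W² ≥ 5929) ≤ E[W²]/5929 = 790/5929 = 0.1332.

0.133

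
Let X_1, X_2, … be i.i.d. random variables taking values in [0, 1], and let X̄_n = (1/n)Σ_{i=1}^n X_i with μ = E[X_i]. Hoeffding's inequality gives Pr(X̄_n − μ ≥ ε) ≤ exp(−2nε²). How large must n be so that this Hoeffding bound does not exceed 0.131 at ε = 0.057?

313

Require exp(−2nε²) ≤ 0.131, i.e. 2nε² ≥ ln(1/0.131) = 2.032558.
So n ≥ 2.032558 / (2·0.057²) = 312.797.
The smallest integer n is 313.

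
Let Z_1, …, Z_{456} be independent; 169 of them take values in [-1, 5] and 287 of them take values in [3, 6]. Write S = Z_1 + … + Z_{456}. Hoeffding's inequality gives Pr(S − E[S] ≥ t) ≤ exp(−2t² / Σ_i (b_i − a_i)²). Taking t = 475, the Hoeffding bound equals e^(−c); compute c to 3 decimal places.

Σ(b_i − a_i)² = 169·6² + 287·3² = 8667.
c = 2t² / 8667 = 2·475² / 8667 = 52.0653.

52.065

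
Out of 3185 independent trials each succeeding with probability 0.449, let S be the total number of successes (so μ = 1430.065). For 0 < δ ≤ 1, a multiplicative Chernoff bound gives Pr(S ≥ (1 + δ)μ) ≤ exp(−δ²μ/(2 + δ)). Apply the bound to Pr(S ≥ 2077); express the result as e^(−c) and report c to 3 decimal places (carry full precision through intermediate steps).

119.338

Write 2077 = (1 + δ)μ, so δ = 2077/1430.065 − 1 = 0.4523815…
Then the exponent is δ²μ/(2 + δ) = (2077 − μ)² / (μ·(2 + δ)) = 119.337650.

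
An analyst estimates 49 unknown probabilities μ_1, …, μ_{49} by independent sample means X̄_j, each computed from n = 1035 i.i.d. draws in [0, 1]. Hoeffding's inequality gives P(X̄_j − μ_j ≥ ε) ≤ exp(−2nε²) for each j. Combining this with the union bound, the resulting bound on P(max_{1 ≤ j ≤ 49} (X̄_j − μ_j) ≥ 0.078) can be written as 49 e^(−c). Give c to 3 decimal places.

12.594

Union bound over the 49 events: P(max_{1 ≤ j ≤ 49} (X̄_j − μ_j) ≥ 0.078) ≤ 49·exp(−2nε²) = 49 exp(−2·1035·0.078²).
So c = 2·1035·0.078² = 12.5939.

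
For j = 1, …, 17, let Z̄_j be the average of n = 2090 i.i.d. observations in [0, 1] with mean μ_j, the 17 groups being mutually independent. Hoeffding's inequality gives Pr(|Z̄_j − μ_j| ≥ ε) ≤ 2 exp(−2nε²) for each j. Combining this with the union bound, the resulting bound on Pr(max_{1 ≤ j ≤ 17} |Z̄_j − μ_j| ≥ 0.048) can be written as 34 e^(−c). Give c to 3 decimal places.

Union bound over the 17 events: Pr(max_{1 ≤ j ≤ 17} |Z̄_j − μ_j| ≥ 0.048) ≤ 17·2·exp(−2nε²) = 34 exp(−2·2090·0.048²).
So c = 2·2090·0.048² = 9.6307.

9.631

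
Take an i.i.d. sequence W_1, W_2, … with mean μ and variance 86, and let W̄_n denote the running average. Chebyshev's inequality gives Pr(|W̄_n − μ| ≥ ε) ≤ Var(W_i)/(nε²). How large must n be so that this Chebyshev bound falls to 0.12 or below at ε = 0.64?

1750

Require 86/(n·0.64²) ≤ 0.12, i.e. n ≥ 86/(0.12·0.64²) = 1749.674.
The smallest integer n is 1750.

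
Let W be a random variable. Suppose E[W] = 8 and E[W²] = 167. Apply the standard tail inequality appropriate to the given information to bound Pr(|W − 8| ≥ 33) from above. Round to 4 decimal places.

The first two moments determine the variance, so Chebyshev's inequality is the sharpest standard bound available.
Var(W) = E[W²] − (E[W])² = 167 − 64 = 103.
Chebyshev's inequality: Pr(|W − μ| ≥ t) ≤ Var(W)/t² = 103/1089 = 0.0946.

0.0946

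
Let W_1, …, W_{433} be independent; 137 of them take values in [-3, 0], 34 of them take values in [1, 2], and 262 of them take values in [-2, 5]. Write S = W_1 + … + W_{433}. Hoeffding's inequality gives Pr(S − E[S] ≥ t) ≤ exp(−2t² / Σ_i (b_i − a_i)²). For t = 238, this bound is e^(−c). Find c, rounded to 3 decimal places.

Σ(b_i − a_i)² = 137·3² + 34·1² + 262·7² = 14105.
c = 2t² / 14105 = 2·238² / 14105 = 8.0318.

8.032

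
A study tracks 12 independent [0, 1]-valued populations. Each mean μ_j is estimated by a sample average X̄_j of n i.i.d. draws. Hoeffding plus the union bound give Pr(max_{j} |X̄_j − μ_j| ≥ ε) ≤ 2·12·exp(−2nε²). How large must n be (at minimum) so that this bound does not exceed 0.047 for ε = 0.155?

Need 2·12·exp(−2nε²) ≤ 0.047, i.e. exp(−2nε²) ≤ 0.047/24.
So 2nε² ≥ ln(24/0.047) = 6.235662.
Hence n ≥ 6.235662/(2·0.155²) = 129.774.
The smallest integer n is 130.

130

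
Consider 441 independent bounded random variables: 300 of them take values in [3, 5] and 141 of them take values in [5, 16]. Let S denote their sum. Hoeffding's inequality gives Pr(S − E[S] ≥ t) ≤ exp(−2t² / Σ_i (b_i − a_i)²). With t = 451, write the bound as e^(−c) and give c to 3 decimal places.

22.277

Σ(b_i − a_i)² = 300·2² + 141·11² = 18261.
c = 2t² / 18261 = 2·451² / 18261 = 22.2771.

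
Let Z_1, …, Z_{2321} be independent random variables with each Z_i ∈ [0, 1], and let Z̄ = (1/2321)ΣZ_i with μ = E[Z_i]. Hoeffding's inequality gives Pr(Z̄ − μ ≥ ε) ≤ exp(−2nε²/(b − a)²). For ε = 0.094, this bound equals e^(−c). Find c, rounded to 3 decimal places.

41.017

c = 2nε²/(b − a)² = 2·2321·0.094² / 1² = 41.0167.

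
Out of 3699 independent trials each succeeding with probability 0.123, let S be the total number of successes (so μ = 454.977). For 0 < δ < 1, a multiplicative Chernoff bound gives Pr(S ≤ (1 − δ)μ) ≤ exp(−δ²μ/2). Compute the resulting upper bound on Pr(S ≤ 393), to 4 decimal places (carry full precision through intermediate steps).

0.0147

Write 393 = (1 − δ)μ, so δ = 1 − 393/454.977 = 0.1362201…
Then the exponent is δ²μ/2 = (μ − 393)²/(2μ) = 4.221256.
Bound = exp(−4.221256) = 0.01468.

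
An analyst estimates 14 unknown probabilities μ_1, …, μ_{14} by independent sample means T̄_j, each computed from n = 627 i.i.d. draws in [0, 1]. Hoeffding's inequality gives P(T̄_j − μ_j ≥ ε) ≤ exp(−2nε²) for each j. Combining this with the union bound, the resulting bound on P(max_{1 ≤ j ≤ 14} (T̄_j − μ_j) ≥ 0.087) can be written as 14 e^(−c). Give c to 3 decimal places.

9.492

Union bound over the 14 events: P(max_{1 ≤ j ≤ 14} (T̄_j − μ_j) ≥ 0.087) ≤ 14·exp(−2nε²) = 14 exp(−2·627·0.087²).
So c = 2·627·0.087² = 9.4915.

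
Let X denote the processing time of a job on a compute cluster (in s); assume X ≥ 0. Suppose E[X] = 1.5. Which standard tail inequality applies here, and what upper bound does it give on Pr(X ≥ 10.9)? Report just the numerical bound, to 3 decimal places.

Only the mean of a non-negative variable is known, so Markov's inequality is the applicable tail bound.
Markov's inequality: for a non-negative random variable, Pr(X ≥ a) ≤ E[X]/a.
Here E[X] = 1.5 and a = 10.9, so the bound is 1.5/10.9 = 0.1376.

0.138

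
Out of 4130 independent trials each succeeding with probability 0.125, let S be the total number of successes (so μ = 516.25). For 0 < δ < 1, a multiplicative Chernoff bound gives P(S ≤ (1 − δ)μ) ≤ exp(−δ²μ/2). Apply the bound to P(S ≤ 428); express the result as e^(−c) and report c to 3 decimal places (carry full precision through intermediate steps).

7.543

Write 428 = (1 − δ)μ, so δ = 1 − 428/516.25 = 0.1709443…
Then the exponent is δ²μ/2 = (μ − 428)²/(2μ) = 7.542918.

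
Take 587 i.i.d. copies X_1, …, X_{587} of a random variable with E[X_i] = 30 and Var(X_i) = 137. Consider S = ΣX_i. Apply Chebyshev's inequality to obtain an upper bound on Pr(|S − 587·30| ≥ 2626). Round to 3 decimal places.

0.012

Var(S) = n·Var(X_i) = 587·137 = 80419.
Chebyshev: Pr(|S − 587·30| ≥ 2626) ≤ Var(S)/2626² = 80419/6895876 = 0.0117.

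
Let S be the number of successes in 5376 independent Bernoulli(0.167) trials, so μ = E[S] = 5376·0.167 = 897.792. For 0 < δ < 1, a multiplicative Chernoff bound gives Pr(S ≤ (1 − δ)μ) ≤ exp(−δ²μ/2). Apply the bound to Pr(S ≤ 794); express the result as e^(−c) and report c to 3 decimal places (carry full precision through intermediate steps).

6.000

Write 794 = (1 − δ)μ, so δ = 1 − 794/897.792 = 0.1156081…
Then the exponent is δ²μ/2 = (μ − 794)²/(2μ) = 5.999596.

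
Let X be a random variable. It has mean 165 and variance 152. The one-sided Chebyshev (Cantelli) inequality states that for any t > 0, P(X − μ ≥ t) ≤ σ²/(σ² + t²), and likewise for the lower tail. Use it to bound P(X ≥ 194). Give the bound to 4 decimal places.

Here σ² = 152 and t = 29, so σ² + t² = 993.
Cantelli's bound: 152/993 = 0.1531.

0.1531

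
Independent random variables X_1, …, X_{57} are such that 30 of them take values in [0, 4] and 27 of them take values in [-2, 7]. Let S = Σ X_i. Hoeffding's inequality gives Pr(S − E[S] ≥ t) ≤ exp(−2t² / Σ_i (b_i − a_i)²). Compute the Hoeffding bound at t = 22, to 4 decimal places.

0.6956

Σ(b_i − a_i)² = 30·4² + 27·9² = 2667.
Exponent = 2·22² / 2667 = 0.36295.
Bound = exp(−0.36295) = 0.69562.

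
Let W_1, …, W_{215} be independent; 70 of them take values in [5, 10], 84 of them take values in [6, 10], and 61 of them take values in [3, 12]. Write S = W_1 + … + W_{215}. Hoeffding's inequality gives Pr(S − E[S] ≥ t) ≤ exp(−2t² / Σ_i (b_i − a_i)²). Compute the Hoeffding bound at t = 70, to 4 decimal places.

0.2953

Σ(b_i − a_i)² = 70·5² + 84·4² + 61·9² = 8035.
Exponent = 2·70² / 8035 = 1.21966.
Bound = exp(−1.21966) = 0.29533.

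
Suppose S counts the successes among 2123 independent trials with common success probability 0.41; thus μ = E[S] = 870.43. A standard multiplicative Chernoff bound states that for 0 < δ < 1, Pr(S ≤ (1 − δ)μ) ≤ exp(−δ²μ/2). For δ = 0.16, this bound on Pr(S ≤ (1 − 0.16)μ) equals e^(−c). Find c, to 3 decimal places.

c = δ²μ/2 = 0.16²·870.43/2 = 11.1415.

11.142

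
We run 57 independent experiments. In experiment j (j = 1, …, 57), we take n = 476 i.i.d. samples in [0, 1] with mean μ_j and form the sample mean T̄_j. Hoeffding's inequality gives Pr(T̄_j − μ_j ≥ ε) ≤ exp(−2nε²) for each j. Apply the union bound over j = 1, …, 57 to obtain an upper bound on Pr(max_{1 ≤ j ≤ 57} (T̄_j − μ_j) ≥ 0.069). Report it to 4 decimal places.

Per-experiment Hoeffding bound: exp(−2·476·0.069²) = exp(−4.53247) = 0.010754.
Union bound over 57 events: 57·0.010754 = 0.61298.

0.6130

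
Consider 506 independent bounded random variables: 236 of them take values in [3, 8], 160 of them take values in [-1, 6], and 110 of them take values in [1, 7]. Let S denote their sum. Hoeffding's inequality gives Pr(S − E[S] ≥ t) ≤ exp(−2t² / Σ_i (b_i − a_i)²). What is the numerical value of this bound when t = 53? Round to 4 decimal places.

Σ(b_i − a_i)² = 236·5² + 160·7² + 110·6² = 17700.
Exponent = 2·53² / 17700 = 0.31740.
Bound = exp(−0.31740) = 0.72804.

0.7280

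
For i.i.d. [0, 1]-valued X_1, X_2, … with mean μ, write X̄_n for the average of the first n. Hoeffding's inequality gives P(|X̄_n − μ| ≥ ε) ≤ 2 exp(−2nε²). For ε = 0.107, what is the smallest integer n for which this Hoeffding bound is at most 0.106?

Require 2·exp(−2nε²) ≤ 0.106, i.e. 2nε² ≥ ln(2/0.106) = 2.937463.
So n ≥ 2.937463 / (2·0.107²) = 128.285.
The smallest integer n is 129.

129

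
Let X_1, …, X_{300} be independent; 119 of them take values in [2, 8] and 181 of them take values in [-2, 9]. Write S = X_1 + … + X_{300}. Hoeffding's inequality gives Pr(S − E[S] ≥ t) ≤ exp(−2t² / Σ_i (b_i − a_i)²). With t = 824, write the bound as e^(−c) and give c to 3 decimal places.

51.860

Σ(b_i − a_i)² = 119·6² + 181·11² = 26185.
c = 2t² / 26185 = 2·824² / 26185 = 51.8599.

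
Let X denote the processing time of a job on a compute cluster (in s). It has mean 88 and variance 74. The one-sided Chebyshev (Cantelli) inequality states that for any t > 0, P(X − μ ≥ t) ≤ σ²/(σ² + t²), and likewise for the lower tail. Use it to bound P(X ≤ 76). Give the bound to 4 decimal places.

0.3394

Here σ² = 74 and t = 12, so σ² + t² = 218.
Cantelli's bound: 74/218 = 0.3394.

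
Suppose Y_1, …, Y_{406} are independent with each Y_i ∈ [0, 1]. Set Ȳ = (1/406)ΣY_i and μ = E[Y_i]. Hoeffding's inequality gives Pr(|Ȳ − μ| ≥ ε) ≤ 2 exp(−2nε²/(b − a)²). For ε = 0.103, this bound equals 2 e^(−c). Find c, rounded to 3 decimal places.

8.615

c = 2nε²/(b − a)² = 2·406·0.103² / 1² = 8.6145.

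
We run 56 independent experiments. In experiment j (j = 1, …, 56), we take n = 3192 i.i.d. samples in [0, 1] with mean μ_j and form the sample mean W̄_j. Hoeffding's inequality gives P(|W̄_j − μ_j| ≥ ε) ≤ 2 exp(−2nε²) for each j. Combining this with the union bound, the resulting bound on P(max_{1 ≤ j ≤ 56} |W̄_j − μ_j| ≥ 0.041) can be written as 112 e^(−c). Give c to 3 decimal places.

10.732

Union bound over the 56 events: P(max_{1 ≤ j ≤ 56} |W̄_j − μ_j| ≥ 0.041) ≤ 56·2·exp(−2nε²) = 112 exp(−2·3192·0.041²).
So c = 2·3192·0.041² = 10.7315.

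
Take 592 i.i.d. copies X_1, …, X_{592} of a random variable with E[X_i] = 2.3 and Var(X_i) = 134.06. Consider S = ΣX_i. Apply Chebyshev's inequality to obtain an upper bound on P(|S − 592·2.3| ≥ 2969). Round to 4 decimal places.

Var(S) = n·Var(X_i) = 592·134.06 = 79363.52.
Chebyshev: P(|S − 592·2.3| ≥ 2969) ≤ Var(S)/2969² = 79363.52/8814961 = 0.0090.

0.0090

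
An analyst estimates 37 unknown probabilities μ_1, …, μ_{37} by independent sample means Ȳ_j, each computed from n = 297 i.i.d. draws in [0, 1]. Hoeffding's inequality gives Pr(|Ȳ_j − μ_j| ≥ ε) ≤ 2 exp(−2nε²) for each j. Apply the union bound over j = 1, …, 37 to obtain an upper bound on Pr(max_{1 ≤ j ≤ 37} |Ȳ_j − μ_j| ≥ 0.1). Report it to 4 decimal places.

0.1948

Per-experiment Hoeffding bound: 2·exp(−2·297·0.1²) = 2·exp(−5.94000) = 0.0052641.
Union bound over 37 events: 37·0.0052641 = 0.19477.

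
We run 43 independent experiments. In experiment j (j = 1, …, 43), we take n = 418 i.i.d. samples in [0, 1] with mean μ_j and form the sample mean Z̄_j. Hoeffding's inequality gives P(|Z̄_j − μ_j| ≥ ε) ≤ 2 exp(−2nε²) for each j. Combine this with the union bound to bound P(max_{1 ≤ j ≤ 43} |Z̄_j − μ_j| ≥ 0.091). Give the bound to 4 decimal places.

0.0847

Per-experiment Hoeffding bound: 2·exp(−2·418·0.091²) = 2·exp(−6.92292) = 0.0019699.
Union bound over 43 events: 43·0.0019699 = 0.08471.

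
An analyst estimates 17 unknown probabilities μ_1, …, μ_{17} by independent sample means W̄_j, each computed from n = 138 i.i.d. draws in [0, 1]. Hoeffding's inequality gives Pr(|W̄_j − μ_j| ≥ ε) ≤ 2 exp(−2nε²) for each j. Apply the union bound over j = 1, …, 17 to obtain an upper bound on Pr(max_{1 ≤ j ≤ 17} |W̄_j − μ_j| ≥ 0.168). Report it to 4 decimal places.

0.0141

Per-experiment Hoeffding bound: 2·exp(−2·138·0.168²) = 2·exp(−7.78982) = 0.00082785.
Union bound over 17 events: 17·0.00082785 = 0.01407.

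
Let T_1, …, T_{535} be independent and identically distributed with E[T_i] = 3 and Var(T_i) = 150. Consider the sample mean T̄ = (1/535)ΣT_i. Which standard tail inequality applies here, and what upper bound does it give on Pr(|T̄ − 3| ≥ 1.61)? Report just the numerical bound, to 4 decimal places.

0.1082

With mean and variance of each term known, Chebyshev's inequality bounds the deviation of the sum (or sample mean).
Var(T̄) = Var(T_i)/n = 150/535 = 0.28037.
Chebyshev: Pr(|T̄ − 3| ≥ 1.61) ≤ Var(T̄)/(1.61)² = 150/(535·1.61²) = 0.1082.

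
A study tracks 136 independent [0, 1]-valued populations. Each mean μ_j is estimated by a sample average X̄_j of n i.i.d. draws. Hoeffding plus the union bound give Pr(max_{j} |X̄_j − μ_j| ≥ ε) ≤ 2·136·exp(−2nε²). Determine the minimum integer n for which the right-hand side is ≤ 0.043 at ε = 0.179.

Need 2·136·exp(−2nε²) ≤ 0.043, i.e. exp(−2nε²) ≤ 0.043/272.
So 2nε² ≥ ln(272/0.043) = 8.752357.
Hence n ≥ 8.752357/(2·0.179²) = 136.581.
The smallest integer n is 137.

137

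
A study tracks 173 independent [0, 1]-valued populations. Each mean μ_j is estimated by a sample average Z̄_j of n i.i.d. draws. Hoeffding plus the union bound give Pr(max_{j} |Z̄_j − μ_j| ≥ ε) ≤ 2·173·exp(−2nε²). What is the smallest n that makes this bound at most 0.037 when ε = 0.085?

633

Need 2·173·exp(−2nε²) ≤ 0.037, i.e. exp(−2nε²) ≤ 0.037/346.
So 2nε² ≥ ln(346/0.037) = 9.143276.
Hence n ≥ 9.143276/(2·0.085²) = 632.753.
The smallest integer n is 633.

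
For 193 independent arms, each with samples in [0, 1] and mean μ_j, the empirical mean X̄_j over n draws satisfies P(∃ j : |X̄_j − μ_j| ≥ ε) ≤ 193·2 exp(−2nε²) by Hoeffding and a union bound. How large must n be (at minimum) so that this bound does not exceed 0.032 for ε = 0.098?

490

Need 2·193·exp(−2nε²) ≤ 0.032, i.e. exp(−2nε²) ≤ 0.032/386.
So 2nε² ≥ ln(386/0.032) = 9.397857.
Hence n ≥ 9.397857/(2·0.098²) = 489.268.
The smallest integer n is 490.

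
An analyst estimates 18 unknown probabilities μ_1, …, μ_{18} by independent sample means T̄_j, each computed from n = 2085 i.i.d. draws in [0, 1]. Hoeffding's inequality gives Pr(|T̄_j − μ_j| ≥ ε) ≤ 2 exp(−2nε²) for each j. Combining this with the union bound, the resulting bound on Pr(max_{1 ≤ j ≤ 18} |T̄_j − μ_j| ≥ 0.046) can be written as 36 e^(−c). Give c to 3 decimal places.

Union bound over the 18 events: Pr(max_{1 ≤ j ≤ 18} |T̄_j − μ_j| ≥ 0.046) ≤ 18·2·exp(−2nε²) = 36 exp(−2·2085·0.046²).
So c = 2·2085·0.046² = 8.8237.

8.824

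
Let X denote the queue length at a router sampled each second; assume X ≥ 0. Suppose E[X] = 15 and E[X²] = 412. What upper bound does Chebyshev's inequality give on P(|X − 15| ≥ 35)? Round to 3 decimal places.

Var(X) = E[X²] − (E[X])² = 412 − 225 = 187.
Chebyshev's inequality: P(|X − μ| ≥ t) ≤ Var(X)/t² = 187/1225 = 0.1527.

0.153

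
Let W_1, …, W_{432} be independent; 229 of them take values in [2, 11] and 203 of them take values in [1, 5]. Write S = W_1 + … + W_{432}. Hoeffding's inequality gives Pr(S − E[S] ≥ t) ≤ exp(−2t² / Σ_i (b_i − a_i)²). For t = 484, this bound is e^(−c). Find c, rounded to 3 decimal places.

21.494

Σ(b_i − a_i)² = 229·9² + 203·4² = 21797.
c = 2t² / 21797 = 2·484² / 21797 = 21.4943.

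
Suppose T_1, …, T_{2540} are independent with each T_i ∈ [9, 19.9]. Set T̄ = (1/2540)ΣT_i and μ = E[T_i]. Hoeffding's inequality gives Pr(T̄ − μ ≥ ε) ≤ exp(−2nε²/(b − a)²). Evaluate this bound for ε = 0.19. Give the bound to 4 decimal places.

Exponent: 2nε²/(b − a)² = 2·2540·0.19² / 10.9² = 1.54354.
Bound = exp(−1.54354) = 0.21362.

0.2136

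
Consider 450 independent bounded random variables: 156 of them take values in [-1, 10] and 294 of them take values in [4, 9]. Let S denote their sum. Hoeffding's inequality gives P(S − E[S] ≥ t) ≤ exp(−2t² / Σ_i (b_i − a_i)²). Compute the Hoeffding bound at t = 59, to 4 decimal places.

0.7669

Σ(b_i − a_i)² = 156·11² + 294·5² = 26226.
Exponent = 2·59² / 26226 = 0.26546.
Bound = exp(−0.26546) = 0.76685.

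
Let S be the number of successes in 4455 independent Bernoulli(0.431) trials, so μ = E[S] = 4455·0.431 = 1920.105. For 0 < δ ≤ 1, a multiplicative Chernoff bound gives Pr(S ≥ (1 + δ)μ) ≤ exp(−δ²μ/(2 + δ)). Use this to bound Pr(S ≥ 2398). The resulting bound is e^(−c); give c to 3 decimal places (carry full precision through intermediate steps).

52.890

Write 2398 = (1 + δ)μ, so δ = 2398/1920.105 − 1 = 0.24889…
Then the exponent is δ²μ/(2 + δ) = (2398 − μ)² / (μ·(2 + δ)) = 52.889782.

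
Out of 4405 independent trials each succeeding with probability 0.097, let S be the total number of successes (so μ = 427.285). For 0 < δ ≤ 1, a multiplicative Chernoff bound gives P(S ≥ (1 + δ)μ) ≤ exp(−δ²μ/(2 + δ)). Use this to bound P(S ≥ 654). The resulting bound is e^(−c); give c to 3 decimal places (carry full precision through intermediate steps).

47.536

Write 654 = (1 + δ)μ, so δ = 654/427.285 − 1 = 0.5305943…
Then the exponent is δ²μ/(2 + δ) = (654 − μ)² / (μ·(2 + δ)) = 47.535748.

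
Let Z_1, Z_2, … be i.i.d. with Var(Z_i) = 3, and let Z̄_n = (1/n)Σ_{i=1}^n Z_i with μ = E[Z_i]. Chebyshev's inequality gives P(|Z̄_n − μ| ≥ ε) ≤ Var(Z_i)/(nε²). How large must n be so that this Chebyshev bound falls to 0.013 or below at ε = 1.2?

161

Require 3/(n·1.2²) ≤ 0.013, i.e. n ≥ 3/(0.013·1.2²) = 160.256.
The smallest integer n is 161.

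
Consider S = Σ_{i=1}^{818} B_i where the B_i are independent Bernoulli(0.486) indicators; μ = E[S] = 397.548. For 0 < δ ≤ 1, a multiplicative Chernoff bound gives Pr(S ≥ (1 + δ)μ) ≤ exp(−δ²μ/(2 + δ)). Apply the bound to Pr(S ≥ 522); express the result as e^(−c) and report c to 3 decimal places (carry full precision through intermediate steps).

Write 522 = (1 + δ)μ, so δ = 522/397.548 − 1 = 0.313049…
Then the exponent is δ²μ/(2 + δ) = (522 − μ)² / (μ·(2 + δ)) = 16.843384.

16.843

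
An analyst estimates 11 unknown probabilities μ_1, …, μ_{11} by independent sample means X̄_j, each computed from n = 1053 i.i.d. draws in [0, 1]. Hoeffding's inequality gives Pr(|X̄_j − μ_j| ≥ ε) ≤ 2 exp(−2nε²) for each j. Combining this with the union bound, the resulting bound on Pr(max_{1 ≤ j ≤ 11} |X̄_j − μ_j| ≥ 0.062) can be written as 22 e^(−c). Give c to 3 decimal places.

8.095

Union bound over the 11 events: Pr(max_{1 ≤ j ≤ 11} |X̄_j − μ_j| ≥ 0.062) ≤ 11·2·exp(−2nε²) = 22 exp(−2·1053·0.062²).
So c = 2·1053·0.062² = 8.0955.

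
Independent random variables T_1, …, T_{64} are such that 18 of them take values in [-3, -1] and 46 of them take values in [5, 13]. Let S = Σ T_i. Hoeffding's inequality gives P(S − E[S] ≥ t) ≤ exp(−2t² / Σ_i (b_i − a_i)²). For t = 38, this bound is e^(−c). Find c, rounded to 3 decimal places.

0.958

Σ(b_i − a_i)² = 18·2² + 46·8² = 3016.
c = 2t² / 3016 = 2·38² / 3016 = 0.9576.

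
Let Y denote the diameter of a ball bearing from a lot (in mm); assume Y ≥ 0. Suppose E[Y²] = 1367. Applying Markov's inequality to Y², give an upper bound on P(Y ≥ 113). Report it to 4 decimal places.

Since Y ≥ 0, the event {Y ≥ 113} is the same as {Y² ≥ 12769}.
Markov's inequality applied to Y² gives P(Y² ≥ 12769) ≤ E[Y²]/12769 = 1367/12769 = 0.1071.

0.1071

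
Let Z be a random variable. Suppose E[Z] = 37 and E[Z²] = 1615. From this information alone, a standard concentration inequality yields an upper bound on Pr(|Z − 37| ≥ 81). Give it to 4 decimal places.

The first two moments determine the variance, so Chebyshev's inequality is the sharpest standard bound available.
Var(Z) = E[Z²] − (E[Z])² = 1615 − 1369 = 246.
Chebyshev's inequality: Pr(|Z − μ| ≥ t) ≤ Var(Z)/t² = 246/6561 = 0.0375.

0.0375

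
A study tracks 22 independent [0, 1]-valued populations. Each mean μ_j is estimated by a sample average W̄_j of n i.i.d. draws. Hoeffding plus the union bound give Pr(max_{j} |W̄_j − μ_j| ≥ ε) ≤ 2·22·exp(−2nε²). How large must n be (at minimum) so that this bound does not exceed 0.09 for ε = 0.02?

Need 2·22·exp(−2nε²) ≤ 0.09, i.e. exp(−2nε²) ≤ 0.09/44.
So 2nε² ≥ ln(44/0.09) = 6.192135.
Hence n ≥ 6.192135/(2·0.02²) = 7740.169.
The smallest integer n is 7741.

7741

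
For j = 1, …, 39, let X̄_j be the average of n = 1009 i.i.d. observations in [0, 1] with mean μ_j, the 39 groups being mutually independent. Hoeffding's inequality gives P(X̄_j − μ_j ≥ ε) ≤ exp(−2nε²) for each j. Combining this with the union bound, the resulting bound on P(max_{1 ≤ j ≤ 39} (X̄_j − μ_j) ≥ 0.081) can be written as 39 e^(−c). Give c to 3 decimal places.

13.240

Union bound over the 39 events: P(max_{1 ≤ j ≤ 39} (X̄_j − μ_j) ≥ 0.081) ≤ 39·exp(−2nε²) = 39 exp(−2·1009·0.081²).
So c = 2·1009·0.081² = 13.2401.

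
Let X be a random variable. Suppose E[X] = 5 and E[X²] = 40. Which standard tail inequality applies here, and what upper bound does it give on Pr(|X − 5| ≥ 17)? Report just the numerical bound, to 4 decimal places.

0.0519

The first two moments determine the variance, so Chebyshev's inequality is the sharpest standard bound available.
Var(X) = E[X²] − (E[X])² = 40 − 25 = 15.
Chebyshev's inequality: Pr(|X − μ| ≥ t) ≤ Var(X)/t² = 15/289 = 0.0519.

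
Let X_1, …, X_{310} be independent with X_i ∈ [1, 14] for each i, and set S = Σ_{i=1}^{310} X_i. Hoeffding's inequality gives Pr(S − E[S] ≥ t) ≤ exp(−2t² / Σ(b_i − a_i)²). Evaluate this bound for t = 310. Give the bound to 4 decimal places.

0.0255

Σ(b_i − a_i)² = 310·(13)² = 52390.
Exponent = 2·310²/52390 = 3.6686.
Bound = exp(−3.6686) = 0.02551.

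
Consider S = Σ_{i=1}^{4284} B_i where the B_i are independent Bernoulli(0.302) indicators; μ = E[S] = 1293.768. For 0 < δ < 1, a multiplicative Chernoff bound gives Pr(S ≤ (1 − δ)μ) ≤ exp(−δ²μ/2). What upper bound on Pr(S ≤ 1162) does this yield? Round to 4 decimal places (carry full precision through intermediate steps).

0.0012

Write 1162 = (1 − δ)μ, so δ = 1 − 1162/1293.768 = 0.1018482…
Then the exponent is δ²μ/2 = (μ − 1162)²/(2μ) = 6.710170.
Bound = exp(−6.710170) = 0.00122.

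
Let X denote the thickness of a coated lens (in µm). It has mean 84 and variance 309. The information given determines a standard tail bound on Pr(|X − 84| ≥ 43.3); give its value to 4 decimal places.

Mean and variance are known, so Chebyshev's inequality applies.
Chebyshev: Pr(|X − μ| ≥ t) ≤ Var(X)/t².
Bound = 309 / 1874.89 = 0.1648.

0.1648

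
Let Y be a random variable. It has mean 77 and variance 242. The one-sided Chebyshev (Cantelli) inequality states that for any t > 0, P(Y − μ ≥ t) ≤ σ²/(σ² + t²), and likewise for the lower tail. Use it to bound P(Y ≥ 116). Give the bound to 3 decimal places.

0.137

Here σ² = 242 and t = 39, so σ² + t² = 1763.
Cantelli's bound: 242/1763 = 0.1373.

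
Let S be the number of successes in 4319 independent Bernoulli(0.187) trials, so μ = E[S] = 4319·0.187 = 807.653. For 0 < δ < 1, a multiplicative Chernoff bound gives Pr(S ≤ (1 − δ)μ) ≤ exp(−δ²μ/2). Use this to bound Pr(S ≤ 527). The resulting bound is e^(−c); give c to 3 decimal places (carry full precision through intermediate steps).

48.762

Write 527 = (1 − δ)μ, so δ = 1 − 527/807.653 = 0.3474921…
Then the exponent is δ²μ/2 = (μ − 527)²/(2μ) = 48.762344.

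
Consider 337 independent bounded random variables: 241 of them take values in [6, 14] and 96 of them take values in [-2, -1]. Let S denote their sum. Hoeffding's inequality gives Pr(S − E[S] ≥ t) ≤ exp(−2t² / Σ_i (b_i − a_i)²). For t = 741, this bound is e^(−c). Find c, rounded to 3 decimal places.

Σ(b_i − a_i)² = 241·8² + 96·1² = 15520.
c = 2t² / 15520 = 2·741² / 15520 = 70.7579.

70.758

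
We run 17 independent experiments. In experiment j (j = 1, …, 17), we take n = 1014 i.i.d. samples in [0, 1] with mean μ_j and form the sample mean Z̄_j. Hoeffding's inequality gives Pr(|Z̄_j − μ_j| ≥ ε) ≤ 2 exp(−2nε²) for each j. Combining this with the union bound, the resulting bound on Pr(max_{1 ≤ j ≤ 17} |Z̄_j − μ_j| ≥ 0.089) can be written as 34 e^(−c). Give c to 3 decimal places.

16.064

Union bound over the 17 events: Pr(max_{1 ≤ j ≤ 17} |Z̄_j − μ_j| ≥ 0.089) ≤ 17·2·exp(−2nε²) = 34 exp(−2·1014·0.089²).
So c = 2·1014·0.089² = 16.0638.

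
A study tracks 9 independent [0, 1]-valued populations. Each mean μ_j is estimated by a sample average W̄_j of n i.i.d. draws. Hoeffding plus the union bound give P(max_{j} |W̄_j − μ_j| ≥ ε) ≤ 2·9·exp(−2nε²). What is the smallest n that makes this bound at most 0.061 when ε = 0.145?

Need 2·9·exp(−2nε²) ≤ 0.061, i.e. exp(−2nε²) ≤ 0.061/18.
So 2nε² ≥ ln(18/0.061) = 5.687253.
Hence n ≥ 5.687253/(2·0.145²) = 135.250.
The smallest integer n is 136.

136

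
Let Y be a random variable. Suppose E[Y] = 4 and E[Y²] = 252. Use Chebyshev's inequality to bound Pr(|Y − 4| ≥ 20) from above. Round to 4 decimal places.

0.5900

Var(Y) = E[Y²] − (E[Y])² = 252 − 16 = 236.
Chebyshev's inequality: Pr(|Y − μ| ≥ t) ≤ Var(Y)/t² = 236/400 = 0.5900.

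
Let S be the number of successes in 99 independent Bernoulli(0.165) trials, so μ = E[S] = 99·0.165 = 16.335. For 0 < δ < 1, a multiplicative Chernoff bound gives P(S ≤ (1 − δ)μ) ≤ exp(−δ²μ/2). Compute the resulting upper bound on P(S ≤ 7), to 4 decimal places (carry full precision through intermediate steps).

0.0694

Write 7 = (1 − δ)μ, so δ = 1 − 7/16.335 = 0.5714723…
Then the exponent is δ²μ/2 = (μ − 7)²/(2μ) = 2.667347.
Bound = exp(−2.667347) = 0.06944.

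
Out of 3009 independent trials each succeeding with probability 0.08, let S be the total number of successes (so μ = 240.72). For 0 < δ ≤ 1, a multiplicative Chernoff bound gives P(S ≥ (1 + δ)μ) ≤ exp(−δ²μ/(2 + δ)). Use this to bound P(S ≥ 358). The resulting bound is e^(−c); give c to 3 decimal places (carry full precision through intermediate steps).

Write 358 = (1 + δ)μ, so δ = 358/240.72 − 1 = 0.4872051…
Then the exponent is δ²μ/(2 + δ) = (358 − μ)² / (μ·(2 + δ)) = 22.973340.

22.973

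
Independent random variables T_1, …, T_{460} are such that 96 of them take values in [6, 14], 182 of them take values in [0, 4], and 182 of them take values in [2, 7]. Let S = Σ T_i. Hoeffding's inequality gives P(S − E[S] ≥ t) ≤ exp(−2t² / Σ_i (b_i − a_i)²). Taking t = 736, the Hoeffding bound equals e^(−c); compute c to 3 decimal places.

Σ(b_i − a_i)² = 96·8² + 182·4² + 182·5² = 13606.
c = 2t² / 13606 = 2·736² / 13606 = 79.6260.

79.626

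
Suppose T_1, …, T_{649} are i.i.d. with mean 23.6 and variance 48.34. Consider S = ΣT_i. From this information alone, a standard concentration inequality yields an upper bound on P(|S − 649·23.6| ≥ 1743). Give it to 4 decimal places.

0.0103

With mean and variance of each term known, Chebyshev's inequality bounds the deviation of the sum (or sample mean).
Var(S) = n·Var(T_i) = 649·48.34 = 31372.66.
Chebyshev: P(|S − 649·23.6| ≥ 1743) ≤ Var(S)/1743² = 31372.66/3038049 = 0.0103.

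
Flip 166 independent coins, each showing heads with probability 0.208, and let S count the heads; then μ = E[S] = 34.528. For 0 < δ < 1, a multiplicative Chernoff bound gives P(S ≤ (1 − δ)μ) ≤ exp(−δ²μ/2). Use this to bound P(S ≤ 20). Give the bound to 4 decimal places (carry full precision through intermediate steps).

0.0471

Write 20 = (1 − δ)μ, so δ = 1 − 20/34.528 = 0.42076…
Then the exponent is δ²μ/2 = (μ − 20)²/(2μ) = 3.056400.
Bound = exp(−3.056400) = 0.04706.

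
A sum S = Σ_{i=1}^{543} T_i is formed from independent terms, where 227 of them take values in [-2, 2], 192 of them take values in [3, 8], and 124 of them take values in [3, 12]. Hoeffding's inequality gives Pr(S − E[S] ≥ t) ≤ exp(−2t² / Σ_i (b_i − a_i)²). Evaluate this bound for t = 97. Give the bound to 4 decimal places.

0.3611

Σ(b_i − a_i)² = 227·4² + 192·5² + 124·9² = 18476.
Exponent = 2·97² / 18476 = 1.01851.
Bound = exp(−1.01851) = 0.36113.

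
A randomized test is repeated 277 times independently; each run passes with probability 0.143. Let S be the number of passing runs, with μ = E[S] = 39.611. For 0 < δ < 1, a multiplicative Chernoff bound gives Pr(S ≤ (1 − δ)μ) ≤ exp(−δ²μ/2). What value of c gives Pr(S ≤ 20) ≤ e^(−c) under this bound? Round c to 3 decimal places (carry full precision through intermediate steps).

4.855

Write 20 = (1 − δ)μ, so δ = 1 − 20/39.611 = 0.4950897…
Then the exponent is δ²μ/2 = (μ − 20)²/(2μ) = 4.854603.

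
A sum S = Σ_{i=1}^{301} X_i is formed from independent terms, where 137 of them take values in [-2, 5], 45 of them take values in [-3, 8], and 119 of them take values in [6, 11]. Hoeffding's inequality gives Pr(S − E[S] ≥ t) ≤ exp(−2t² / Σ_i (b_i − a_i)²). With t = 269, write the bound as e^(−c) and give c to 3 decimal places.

Σ(b_i − a_i)² = 137·7² + 45·11² + 119·5² = 15133.
c = 2t² / 15133 = 2·269² / 15133 = 9.5633.

9.563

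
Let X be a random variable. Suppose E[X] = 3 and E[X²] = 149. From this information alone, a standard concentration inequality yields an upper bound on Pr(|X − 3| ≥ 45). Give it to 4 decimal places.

The first two moments determine the variance, so Chebyshev's inequality is the sharpest standard bound available.
Var(X) = E[X²] − (E[X])² = 149 − 9 = 140.
Chebyshev's inequality: Pr(|X − μ| ≥ t) ≤ Var(X)/t² = 140/2025 = 0.0691.

0.0691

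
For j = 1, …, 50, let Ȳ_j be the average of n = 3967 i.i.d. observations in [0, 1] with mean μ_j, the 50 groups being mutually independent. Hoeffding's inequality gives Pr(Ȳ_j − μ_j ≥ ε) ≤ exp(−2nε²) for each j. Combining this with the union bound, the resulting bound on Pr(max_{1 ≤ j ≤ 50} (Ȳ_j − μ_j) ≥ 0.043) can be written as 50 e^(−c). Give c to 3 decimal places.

Union bound over the 50 events: Pr(max_{1 ≤ j ≤ 50} (Ȳ_j − μ_j) ≥ 0.043) ≤ 50·exp(−2nε²) = 50 exp(−2·3967·0.043²).
So c = 2·3967·0.043² = 14.6700.

14.670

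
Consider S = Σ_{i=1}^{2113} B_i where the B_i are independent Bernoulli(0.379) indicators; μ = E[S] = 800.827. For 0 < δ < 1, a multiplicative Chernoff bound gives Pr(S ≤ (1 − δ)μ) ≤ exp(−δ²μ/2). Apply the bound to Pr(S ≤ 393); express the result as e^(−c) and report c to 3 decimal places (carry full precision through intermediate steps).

103.844

Write 393 = (1 − δ)μ, so δ = 1 − 393/800.827 = 0.5092573…
Then the exponent is δ²μ/2 = (μ − 393)²/(2μ) = 103.844440.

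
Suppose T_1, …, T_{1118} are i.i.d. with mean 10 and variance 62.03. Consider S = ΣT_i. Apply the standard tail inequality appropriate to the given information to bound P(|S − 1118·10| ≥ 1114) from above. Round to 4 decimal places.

0.0559

With mean and variance of each term known, Chebyshev's inequality bounds the deviation of the sum (or sample mean).
Var(S) = n·Var(T_i) = 1118·62.03 = 69349.54.
Chebyshev: P(|S − 1118·10| ≥ 1114) ≤ Var(S)/1114² = 69349.54/1240996 = 0.0559.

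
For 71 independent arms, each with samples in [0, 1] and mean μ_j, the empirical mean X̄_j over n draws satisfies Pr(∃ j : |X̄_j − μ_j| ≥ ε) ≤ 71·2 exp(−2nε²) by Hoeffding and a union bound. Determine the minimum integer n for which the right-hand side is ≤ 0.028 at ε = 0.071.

847

Need 2·71·exp(−2nε²) ≤ 0.028, i.e. exp(−2nε²) ≤ 0.028/142.
So 2nε² ≥ ln(142/0.028) = 8.531378.
Hence n ≥ 8.531378/(2·0.071²) = 846.199.
The smallest integer n is 847.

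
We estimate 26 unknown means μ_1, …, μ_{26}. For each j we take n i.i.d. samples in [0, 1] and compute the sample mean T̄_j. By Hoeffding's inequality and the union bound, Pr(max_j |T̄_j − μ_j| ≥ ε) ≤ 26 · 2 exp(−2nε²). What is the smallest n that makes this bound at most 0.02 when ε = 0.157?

160

Need 2·26·exp(−2nε²) ≤ 0.02, i.e. exp(−2nε²) ≤ 0.02/52.
So 2nε² ≥ ln(52/0.02) = 7.863267.
Hence n ≥ 7.863267/(2·0.157²) = 159.505.
The smallest integer n is 160.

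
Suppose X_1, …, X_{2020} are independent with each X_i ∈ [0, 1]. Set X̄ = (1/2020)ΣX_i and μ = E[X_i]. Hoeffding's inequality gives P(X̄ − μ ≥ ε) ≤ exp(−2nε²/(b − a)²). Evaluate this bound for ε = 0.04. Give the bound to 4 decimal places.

Exponent: 2nε²/(b − a)² = 2·2020·0.04² / 1² = 6.46400.
Bound = exp(−6.46400) = 0.00156.

0.0016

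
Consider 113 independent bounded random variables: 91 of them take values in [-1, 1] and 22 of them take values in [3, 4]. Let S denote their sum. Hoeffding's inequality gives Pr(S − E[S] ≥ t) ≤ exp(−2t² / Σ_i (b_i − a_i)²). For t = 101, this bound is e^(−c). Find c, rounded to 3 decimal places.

Σ(b_i − a_i)² = 91·2² + 22·1² = 386.
c = 2t² / 386 = 2·101² / 386 = 52.8549.

52.855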